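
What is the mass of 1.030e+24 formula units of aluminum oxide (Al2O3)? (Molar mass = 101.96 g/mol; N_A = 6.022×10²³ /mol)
Moles = 1.030e+24 ÷ 6.022×10²³ = 1.7104 mol
Mass = 1.7104 mol × 101.96 g/mol = 174.4 g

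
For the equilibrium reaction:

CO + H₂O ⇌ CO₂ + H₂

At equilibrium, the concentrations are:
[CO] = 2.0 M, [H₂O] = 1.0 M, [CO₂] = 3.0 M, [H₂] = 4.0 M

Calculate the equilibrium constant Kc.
K_c = 6.0000

Kc = ([CO₂] × [H₂]) / ([CO] × [H₂O])
   = ((3.0)·(4.0)) / ((2.0)·(1.0))
   = 12 / 2 = 6.0000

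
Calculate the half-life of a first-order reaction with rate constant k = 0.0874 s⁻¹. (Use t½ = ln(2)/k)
7.93 s

t½ = ln(2)/k = 0.6931/0.0874 = 7.93 s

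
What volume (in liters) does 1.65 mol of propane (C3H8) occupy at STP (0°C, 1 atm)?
At STP, 1 mol of gas occupies 22.4 L
Volume = 1.65 mol × 22.4 L/mol = 36.96 L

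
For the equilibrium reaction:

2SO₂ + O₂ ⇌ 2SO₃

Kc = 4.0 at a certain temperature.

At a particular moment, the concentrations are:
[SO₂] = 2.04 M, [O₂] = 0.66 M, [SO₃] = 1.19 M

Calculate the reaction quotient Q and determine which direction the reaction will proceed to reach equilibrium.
Q = 0.516, Q < K, reaction proceeds forward (toward products)

Q = ([SO₃]^2) / ([SO₂]^2 × [O₂])
  = ((1.19)^2) / ((2.04)^2·(0.66)) = 1.4161/2.7467 = 0.5156
Since Q = 0.5156 < Kc = 4.0, the reaction proceeds forward (toward products) to reach equilibrium.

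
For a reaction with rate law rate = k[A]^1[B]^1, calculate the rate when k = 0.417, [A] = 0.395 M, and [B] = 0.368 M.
0.06062 M/s

rate = k·[A]^1·[B]^1 = 0.417·(0.395)^1·(0.368)^1 = 0.417·0.395·0.368 = 0.06062 M/s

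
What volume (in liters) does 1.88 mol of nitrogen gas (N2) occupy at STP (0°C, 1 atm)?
At STP, 1 mol of gas occupies 22.4 L
Volume = 1.88 mol × 22.4 L/mol = 42.11 L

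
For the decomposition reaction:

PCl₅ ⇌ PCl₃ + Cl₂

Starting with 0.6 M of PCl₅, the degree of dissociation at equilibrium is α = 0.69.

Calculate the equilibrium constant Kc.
K_c = 0.9215

x = α·[A]₀ = 0.69 × 0.6 = 0.414 M dissociated.
At eq: [PCl₅] = 0.6 − 0.414 = 0.186 M; [PCl₃] = [Cl₂] = x = 0.414 M.
Kc = [PCl₃][Cl₂]/[PCl₅] = (0.414)²/0.186 = 0.9215.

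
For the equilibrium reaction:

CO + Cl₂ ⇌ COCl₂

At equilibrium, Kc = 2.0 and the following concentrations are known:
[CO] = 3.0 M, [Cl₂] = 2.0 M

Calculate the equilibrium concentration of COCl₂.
[COCl₂] = 12.0000 M

Kc = ([COCl₂]) / ([CO] × [Cl₂]) = 2.0
[COCl₂]^1 = Kc · (reactant terms)/(other product terms) = 2.0 · 6 / 1 = 12
[COCl₂] = 12.0000 M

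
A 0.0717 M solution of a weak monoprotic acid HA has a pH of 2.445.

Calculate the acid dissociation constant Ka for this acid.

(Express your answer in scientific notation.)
K_a = 1.89e-04

[H⁺] = 10^(−pH) = 10^(−2.445) = 3.589e-03 M. For HA ⇌ H⁺ + A⁻, Ka = x²/(C − x) = (3.589e-03)²/(0.0717 − 3.589e-03) = 1.89e-04.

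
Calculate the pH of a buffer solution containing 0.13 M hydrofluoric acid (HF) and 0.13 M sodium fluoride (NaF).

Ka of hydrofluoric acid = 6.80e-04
pH = 3.17

pKa = -log(6.80e-04) = 3.17. pH = pKa + log([A⁻]/[HA]) = 3.17 + log(0.13/0.13)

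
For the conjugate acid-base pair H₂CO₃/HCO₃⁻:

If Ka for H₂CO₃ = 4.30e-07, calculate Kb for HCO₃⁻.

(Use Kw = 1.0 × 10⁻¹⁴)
K_b = 2.33e-08

Conjugate acid-base pairs differ by one H⁺. Ka × Kb = Kw for a conjugate pair.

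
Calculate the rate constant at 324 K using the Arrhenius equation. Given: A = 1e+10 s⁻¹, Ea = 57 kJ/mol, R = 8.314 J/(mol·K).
6.46e+00 s⁻¹

k = A·exp(-Ea/(R·T)) = 1e+10·exp(-57000/(8.314·324)) = 1e+10·exp(-21.1602) = 1e+10·6.4601e-10 = 6.46e+00 s⁻¹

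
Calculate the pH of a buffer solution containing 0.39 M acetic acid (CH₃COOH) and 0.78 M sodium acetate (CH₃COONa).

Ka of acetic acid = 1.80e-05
pH = 5.05

pKa = -log(1.80e-05) = 4.74. pH = pKa + log([A⁻]/[HA]) = 4.74 + log(0.78/0.39)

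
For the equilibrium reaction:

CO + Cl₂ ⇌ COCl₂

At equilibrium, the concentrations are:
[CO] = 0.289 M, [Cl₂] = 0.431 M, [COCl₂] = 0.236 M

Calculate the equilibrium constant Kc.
K_c = 1.8947

Kc = ([COCl₂]) / ([CO] × [Cl₂])
   = ((0.236)) / ((0.289)·(0.431))
   = 0.236 / 0.12456 = 1.8947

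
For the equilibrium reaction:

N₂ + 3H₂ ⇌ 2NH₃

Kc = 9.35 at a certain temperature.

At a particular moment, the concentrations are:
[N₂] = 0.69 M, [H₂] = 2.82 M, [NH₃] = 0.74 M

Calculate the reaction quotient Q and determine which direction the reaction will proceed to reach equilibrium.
Q = 0.035, Q < K, reaction proceeds forward (toward products)

Q = ([NH₃]^2) / ([N₂] × [H₂]^3)
  = ((0.74)^2) / ((0.69)·(2.82)^3) = 0.5476/15.474 = 0.03539
Since Q = 0.03539 < Kc = 9.35, the reaction proceeds forward (toward products) to reach equilibrium.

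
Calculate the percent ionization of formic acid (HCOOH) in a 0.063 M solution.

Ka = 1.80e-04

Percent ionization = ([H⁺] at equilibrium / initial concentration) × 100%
Percent ionization = 5.2%

Let x = [H⁺]. Ka = x²/(C - x) ⇒ x² + (1.80e-04)x - (1.80e-04)(0.063) = 0. x = 3.2787e-03. Percent = (3.2787e-03/0.063) × 100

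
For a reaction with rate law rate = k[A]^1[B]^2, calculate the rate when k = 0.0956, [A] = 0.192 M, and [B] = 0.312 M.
0.001787 M/s

rate = k·[A]^1·[B]^2 = 0.0956·(0.192)^1·(0.312)^2 = 0.0956·0.192·0.097344 = 0.001787 M/s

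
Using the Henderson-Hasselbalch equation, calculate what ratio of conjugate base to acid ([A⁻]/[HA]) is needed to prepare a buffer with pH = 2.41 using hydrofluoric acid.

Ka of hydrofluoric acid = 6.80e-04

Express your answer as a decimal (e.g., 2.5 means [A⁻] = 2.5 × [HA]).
[A⁻]/[HA] = 0.175

pKa = −log(6.80e-04) = 3.1675. pH = pKa + log([A⁻]/[HA]). 2.41 = 3.1675 + log(ratio). log(ratio) = 2.41 − 3.1675 = -0.7575. ratio = 10^(-0.7575) = 0.175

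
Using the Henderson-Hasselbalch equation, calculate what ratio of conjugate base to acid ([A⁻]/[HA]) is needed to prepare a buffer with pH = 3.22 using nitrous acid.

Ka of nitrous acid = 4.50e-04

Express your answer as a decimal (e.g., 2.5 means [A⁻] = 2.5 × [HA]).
[A⁻]/[HA] = 0.747

pKa = −log(4.50e-04) = 3.3468. pH = pKa + log([A⁻]/[HA]). 3.22 = 3.3468 + log(ratio). log(ratio) = 3.22 − 3.3468 = -0.1268. ratio = 10^(-0.1268) = 0.747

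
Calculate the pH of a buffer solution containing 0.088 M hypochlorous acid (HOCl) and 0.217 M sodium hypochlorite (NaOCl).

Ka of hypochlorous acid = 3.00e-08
pH = 7.91

pKa = -log(3.00e-08) = 7.52. pH = pKa + log([A⁻]/[HA]) = 7.52 + log(0.217/0.088)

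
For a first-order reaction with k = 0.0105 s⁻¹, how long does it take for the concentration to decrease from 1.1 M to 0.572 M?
62.28 s

From ln[A] = ln[A]₀ - k·t: t = ln([A]₀/[A])/k = ln(1.1/0.572)/0.0105 = ln(1.9231)/0.0105 = 0.6539/0.0105 = 62.28 s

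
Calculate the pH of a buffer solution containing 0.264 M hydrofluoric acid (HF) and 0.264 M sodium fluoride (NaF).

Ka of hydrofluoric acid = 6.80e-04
pH = 3.17

pKa = -log(6.80e-04) = 3.17. pH = pKa + log([A⁻]/[HA]) = 3.17 + log(0.264/0.264)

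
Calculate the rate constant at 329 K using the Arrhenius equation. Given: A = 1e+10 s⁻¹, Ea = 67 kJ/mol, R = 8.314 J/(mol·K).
2.30e-01 s⁻¹

k = A·exp(-Ea/(R·T)) = 1e+10·exp(-67000/(8.314·329)) = 1e+10·exp(-24.4945) = 1e+10·2.3023e-11 = 2.30e-01 s⁻¹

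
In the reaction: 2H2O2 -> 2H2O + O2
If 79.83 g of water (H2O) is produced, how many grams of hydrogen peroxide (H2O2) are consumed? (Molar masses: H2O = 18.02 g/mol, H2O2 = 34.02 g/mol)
Moles of H2O = 79.83 g ÷ 18.02 g/mol = 4.43008 mol
Mole ratio: 2 mol H2O2 / 2 mol H2O
Moles of H2O2 = 4.43008 × (2/2) = 4.43008 mol
Mass of H2O2 = 4.43008 mol × 34.02 g/mol = 150.7 g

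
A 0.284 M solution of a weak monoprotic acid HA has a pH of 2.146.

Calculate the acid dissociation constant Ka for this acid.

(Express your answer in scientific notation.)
K_a = 1.84e-04

[H⁺] = 10^(−pH) = 10^(−2.146) = 7.145e-03 M. For HA ⇌ H⁺ + A⁻, Ka = x²/(C − x) = (7.145e-03)²/(0.284 − 7.145e-03) = 1.84e-04.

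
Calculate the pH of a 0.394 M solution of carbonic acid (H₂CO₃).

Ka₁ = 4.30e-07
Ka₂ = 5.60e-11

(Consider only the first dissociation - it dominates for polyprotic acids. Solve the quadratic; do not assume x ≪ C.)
pH = 3.39

x² + Ka₁·x − Ka₁·C = 0 with Ka₁ = 4.30e-07, C = 0.394.
x = (−Ka₁ + √(Ka₁² + 4·Ka₁·C))/2 = 4.1139e-04 M, so pH = 3.39.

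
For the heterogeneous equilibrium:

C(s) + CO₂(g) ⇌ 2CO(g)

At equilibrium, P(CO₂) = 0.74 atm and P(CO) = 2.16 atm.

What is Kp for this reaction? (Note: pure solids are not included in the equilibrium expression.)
K_p = 6.305

Solid C is excluded.
Kp = P(CO)²/P(CO₂) = (2.16)²/0.74 = 4.666/0.74 = 6.305.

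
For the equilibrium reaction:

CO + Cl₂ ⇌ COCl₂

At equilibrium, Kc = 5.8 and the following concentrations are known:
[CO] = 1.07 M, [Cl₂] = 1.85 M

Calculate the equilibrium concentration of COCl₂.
[COCl₂] = 11.4811 M

Kc = ([COCl₂]) / ([CO] × [Cl₂]) = 5.8
[COCl₂]^1 = Kc · (reactant terms)/(other product terms) = 5.8 · 1.9795 / 1 = 11.481
[COCl₂] = 11.4811 M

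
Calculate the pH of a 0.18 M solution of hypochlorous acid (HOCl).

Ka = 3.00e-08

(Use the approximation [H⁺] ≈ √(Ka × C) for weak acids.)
pH = 4.13

[H⁺] = √(Ka × C) = √(3.00e-08 × 0.18) = 7.3485e-05. pH = -log(7.3485e-05)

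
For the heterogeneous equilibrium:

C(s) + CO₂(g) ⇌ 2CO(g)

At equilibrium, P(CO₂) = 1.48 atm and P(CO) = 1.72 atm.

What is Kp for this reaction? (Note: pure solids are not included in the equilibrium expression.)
K_p = 1.999

Solid C is excluded.
Kp = P(CO)²/P(CO₂) = (1.72)²/1.48 = 2.958/1.48 = 1.999.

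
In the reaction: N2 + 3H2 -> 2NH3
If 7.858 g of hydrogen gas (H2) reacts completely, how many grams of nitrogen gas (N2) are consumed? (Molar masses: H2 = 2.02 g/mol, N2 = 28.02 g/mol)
Moles of H2 = 7.858 g ÷ 2.02 g/mol = 3.8901 mol
Mole ratio: 1 mol N2 / 3 mol H2
Moles of N2 = 3.8901 × (1/3) = 1.2967 mol
Mass of N2 = 1.2967 mol × 28.02 g/mol = 36.33 g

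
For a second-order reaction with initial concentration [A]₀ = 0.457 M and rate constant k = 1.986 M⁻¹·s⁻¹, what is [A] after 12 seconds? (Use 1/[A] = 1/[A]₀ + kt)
0.0384 M

1/[A] = 1/[A]₀ + k·t = 1/0.457 + (1.986)·(12) = 2.1882 + 23.8320 = 26.0202
[A] = 1/26.0202 = 0.0384 M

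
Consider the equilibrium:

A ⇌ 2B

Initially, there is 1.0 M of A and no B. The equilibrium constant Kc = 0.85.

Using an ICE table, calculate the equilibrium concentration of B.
[B] = 0.734 M

ICE: [A] = 1.0 − x, [B] = 2x.
Kc = (2x)²/(1.0 − x) = 0.85 ⇒ 4x² + 0.85x − 0.85 = 0.
x = (−0.85 + √(0.85² + 4·4·0.85))/(2·4) = (−0.85 + √14.322)/8 = 0.36681.
[B] = 2x = 0.734 M.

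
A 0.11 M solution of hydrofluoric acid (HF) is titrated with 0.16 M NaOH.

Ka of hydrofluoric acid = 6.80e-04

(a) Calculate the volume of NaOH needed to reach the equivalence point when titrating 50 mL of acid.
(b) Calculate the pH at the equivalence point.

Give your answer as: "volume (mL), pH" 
V = 34.4 mL, pH = 7.99

(a) At equivalence: moles acid = moles base.
moles acid = 0.11 × 0.05 = 0.0055 mol; V_NaOH = 0.0055/0.16 = 0.03437 L = 34.4 mL.
(b) At equivalence, all acid → conjugate base A⁻ at [A⁻] = 0.0055/0.08438 = 0.06519 M.
Kb = Kw/Ka = 1.0e-14/6.80e-04 = 1.471e-11; [OH⁻] = √(Kb·[A⁻]) = 9.791e-07; pOH = 6.01; pH = 14 − pOH = 7.99.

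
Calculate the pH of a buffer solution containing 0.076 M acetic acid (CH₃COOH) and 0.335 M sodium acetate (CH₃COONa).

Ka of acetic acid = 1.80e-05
pH = 5.39

pKa = -log(1.80e-05) = 4.74. pH = pKa + log([A⁻]/[HA]) = 4.74 + log(0.335/0.076)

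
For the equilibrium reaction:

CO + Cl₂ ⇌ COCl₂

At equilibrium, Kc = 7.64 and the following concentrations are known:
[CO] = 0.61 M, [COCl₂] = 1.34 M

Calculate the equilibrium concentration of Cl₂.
[Cl₂] = 0.2875 M

Kc = ([COCl₂]) / ([CO] × [Cl₂]) = 7.64
[Cl₂]^1 = (product terms)/(Kc · other reactant terms) = 1.34 / (7.64 · 0.61) = 0.28753
[Cl₂] = 0.2875 M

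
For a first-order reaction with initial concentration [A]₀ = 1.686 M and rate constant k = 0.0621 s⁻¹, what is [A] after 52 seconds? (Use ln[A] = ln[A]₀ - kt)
0.0667 M

ln[A] = ln[A]₀ - k·t = ln(1.686) - (0.0621)·(52) = 0.5224 - 3.2292 = -2.7068
[A] = e^(-2.7068) = 0.0667 M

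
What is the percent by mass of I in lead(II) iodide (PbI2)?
Mass of I in formula = 126.9 × 2 = 253.8 g/mol
Molar mass = 461.0 g/mol
% I = (253.8/461.0) × 100% = 55.05%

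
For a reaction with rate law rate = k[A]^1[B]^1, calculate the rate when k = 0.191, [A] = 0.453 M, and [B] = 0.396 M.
0.03426 M/s

rate = k·[A]^1·[B]^1 = 0.191·(0.453)^1·(0.396)^1 = 0.191·0.453·0.396 = 0.03426 M/s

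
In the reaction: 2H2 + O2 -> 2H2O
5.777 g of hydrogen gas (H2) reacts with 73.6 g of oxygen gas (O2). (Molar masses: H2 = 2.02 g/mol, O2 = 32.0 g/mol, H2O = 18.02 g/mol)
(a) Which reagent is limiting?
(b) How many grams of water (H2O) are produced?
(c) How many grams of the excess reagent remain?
(a) H2, (b) 51.54 g, (c) 27.84 g

Moles of H2 = 5.777 g ÷ 2.02 g/mol = 2.8599 mol
Moles of O2 = 73.6 g ÷ 32.0 g/mol = 2.3 mol
Moles ÷ coefficient: H2: 2.8599/2 = 1.43, O2: 2.3/1 = 2.3
(a) H2 has the smaller value, so H2 is the limiting reagent.
(b) Moles of H2O = 2.8599 mol H2 × (2/2) = 2.8599 mol; mass = 2.8599 mol × 18.02 g/mol = 51.54 g
(c) O2 consumed = 2.8599 × (1/2) = 1.42995 mol; remaining = 2.3 − 1.42995 = 0.87005 mol; mass = 0.87005 mol × 32.0 g/mol = 27.84 g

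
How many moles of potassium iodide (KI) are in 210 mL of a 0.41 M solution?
Moles = Molarity × Volume (L)
Moles = 0.41 M × 0.21 L = 0.0861 mol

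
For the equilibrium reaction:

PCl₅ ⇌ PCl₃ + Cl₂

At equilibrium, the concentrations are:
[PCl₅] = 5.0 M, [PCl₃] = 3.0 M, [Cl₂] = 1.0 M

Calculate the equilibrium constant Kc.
K_c = 0.6000

Kc = ([PCl₃] × [Cl₂]) / ([PCl₅])
   = ((3.0)·(1.0)) / ((5.0))
   = 3 / 5 = 0.6000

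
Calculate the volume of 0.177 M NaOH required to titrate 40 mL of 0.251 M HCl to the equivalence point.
V_{base} = 56.7 mL

At equivalence: moles acid = moles base.
moles HCl = 0.251 M × 0.04 L = 0.01004 mol
V_NaOH = 0.01004 mol ÷ 0.177 M = 0.05672 L = 56.7 mL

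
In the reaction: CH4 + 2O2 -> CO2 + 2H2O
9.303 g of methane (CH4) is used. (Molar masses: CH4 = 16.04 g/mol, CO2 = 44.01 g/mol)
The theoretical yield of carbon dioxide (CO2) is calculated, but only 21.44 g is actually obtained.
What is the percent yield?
Moles of CH4 = 9.303 g ÷ 16.04 g/mol = 0.579988 mol
Mole ratio: 1 mol CO2 / 1 mol CH4
Moles of CO2 = 0.579988 × (1/1) = 0.579988 mol
Theoretical yield = 0.579988 mol × 44.01 g/mol = 25.525 g
Actual yield = 21.44 g
Percent yield = (21.44 / 25.525) × 100% = 84.0%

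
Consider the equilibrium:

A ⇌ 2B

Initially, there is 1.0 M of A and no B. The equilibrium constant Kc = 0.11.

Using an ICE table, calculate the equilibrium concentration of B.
[B] = 0.305 M

ICE: [A] = 1.0 − x, [B] = 2x.
Kc = (2x)²/(1.0 − x) = 0.11 ⇒ 4x² + 0.11x − 0.11 = 0.
x = (−0.11 + √(0.11² + 4·4·0.11))/(2·4) = (−0.11 + √1.7721)/8 = 0.15265.
[B] = 2x = 0.305 M.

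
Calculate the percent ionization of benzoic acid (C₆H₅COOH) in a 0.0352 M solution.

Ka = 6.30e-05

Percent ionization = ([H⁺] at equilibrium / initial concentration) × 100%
Percent ionization = 4.14%

Let x = [H⁺]. Ka = x²/(C - x) ⇒ x² + (6.30e-05)x - (6.30e-05)(0.0352) = 0. x = 1.4580e-03. Percent = (1.4580e-03/0.0352) × 100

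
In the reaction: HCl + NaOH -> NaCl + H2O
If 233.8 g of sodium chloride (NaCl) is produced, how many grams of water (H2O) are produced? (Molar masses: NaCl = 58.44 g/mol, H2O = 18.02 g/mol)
Moles of NaCl = 233.8 g ÷ 58.44 g/mol = 4.00068 mol
Mole ratio: 1 mol H2O / 1 mol NaCl
Moles of H2O = 4.00068 × (1/1) = 4.00068 mol
Mass of H2O = 4.00068 mol × 18.02 g/mol = 72.09 g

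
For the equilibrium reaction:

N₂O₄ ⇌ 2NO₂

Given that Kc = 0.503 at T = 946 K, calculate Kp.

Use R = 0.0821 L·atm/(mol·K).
K_p = 39.0663

Δn = (moles gaseous products) − (moles gaseous reactants) = 1
T = 946 K; RT = 0.0821 × 946 = 77.6666
Kp = Kc·(RT)^Δn = 0.503 × (77.6666)^1 = 0.503 × 77.6666 = 39.0663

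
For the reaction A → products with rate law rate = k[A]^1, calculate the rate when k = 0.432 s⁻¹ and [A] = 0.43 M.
0.1858 M/s

rate = k·[A]^1 = 0.432·(0.43)^1 = 0.432·0.43 = 0.1858 M/s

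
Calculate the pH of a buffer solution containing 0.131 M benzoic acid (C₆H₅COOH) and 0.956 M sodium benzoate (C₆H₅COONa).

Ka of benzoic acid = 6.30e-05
pH = 5.06

pKa = -log(6.30e-05) = 4.20. pH = pKa + log([A⁻]/[HA]) = 4.20 + log(0.956/0.131)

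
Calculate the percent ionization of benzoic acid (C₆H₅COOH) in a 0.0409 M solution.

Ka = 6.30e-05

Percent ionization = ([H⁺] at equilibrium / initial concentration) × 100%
Percent ionization = 3.85%

Let x = [H⁺]. Ka = x²/(C - x) ⇒ x² + (6.30e-05)x - (6.30e-05)(0.0409) = 0. x = 1.5740e-03. Percent = (1.5740e-03/0.0409) × 100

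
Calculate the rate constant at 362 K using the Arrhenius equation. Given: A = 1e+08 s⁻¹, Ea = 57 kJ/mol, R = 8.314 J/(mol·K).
5.96e-01 s⁻¹

k = A·exp(-Ea/(R·T)) = 1e+08·exp(-57000/(8.314·362)) = 1e+08·exp(-18.9390) = 1e+08·5.9554e-09 = 5.96e-01 s⁻¹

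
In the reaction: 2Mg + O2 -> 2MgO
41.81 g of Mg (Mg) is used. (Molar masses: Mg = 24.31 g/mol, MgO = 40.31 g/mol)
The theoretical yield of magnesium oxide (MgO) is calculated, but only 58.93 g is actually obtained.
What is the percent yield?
Moles of Mg = 41.81 g ÷ 24.31 g/mol = 1.71987 mol
Mole ratio: 2 mol MgO / 2 mol Mg
Moles of MgO = 1.71987 × (2/2) = 1.71987 mol
Theoretical yield = 1.71987 mol × 40.31 g/mol = 69.328 g
Actual yield = 58.93 g
Percent yield = (58.93 / 69.328) × 100% = 85.0%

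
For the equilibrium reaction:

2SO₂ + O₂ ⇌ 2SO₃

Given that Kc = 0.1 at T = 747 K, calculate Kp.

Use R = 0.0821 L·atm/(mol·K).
K_p = 0.0016

Δn = (moles gaseous products) − (moles gaseous reactants) = -1
T = 747 K; RT = 0.0821 × 747 = 61.3287
Kp = Kc·(RT)^Δn = 0.1 × (61.3287)^-1 = 0.1 × 0.0163056 = 0.0016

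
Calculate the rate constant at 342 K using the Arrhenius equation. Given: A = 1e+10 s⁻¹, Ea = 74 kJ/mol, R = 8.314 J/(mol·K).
4.98e-02 s⁻¹

k = A·exp(-Ea/(R·T)) = 1e+10·exp(-74000/(8.314·342)) = 1e+10·exp(-26.0253) = 1e+10·4.9815e-12 = 4.98e-02 s⁻¹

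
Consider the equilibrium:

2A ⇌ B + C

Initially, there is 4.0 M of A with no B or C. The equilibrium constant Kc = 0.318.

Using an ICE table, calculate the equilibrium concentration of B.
[B] = 1.060 M

ICE: [A] = 4.0 − 2x, [B] = [C] = x.
Kc = x²/(4.0 − 2x)² = 0.318 ⇒ √Kc = x/(4.0 − 2x).
x = √0.318·4.0/(1 + 2√0.318) = 0.56391·4.0/2.1278 = 1.0601.
[B] = x = 1.060 M.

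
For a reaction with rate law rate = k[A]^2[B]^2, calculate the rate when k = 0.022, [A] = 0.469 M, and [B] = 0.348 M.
0.000586 M/s

rate = k·[A]^2·[B]^2 = 0.022·(0.469)^2·(0.348)^2 = 0.022·0.219961·0.121104 = 0.000586 M/s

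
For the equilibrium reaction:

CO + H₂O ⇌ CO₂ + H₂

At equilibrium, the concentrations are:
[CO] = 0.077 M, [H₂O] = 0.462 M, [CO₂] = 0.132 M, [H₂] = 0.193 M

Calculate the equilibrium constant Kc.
K_c = 0.7161

Kc = ([CO₂] × [H₂]) / ([CO] × [H₂O])
   = ((0.132)·(0.193)) / ((0.077)·(0.462))
   = 0.025476 / 0.035574 = 0.7161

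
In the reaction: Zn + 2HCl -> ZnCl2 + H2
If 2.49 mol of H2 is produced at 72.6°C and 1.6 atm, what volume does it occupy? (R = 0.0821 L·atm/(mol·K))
T = 72.6°C + 273.15 = 345.75 K
V = nRT/P = (2.49 × 0.0821 × 345.75) / 1.6
V = 44.18 L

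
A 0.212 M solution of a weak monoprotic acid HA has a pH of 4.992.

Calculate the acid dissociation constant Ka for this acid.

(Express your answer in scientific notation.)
K_a = 4.89e-10

[H⁺] = 10^(−pH) = 10^(−4.992) = 1.019e-05 M. For HA ⇌ H⁺ + A⁻, Ka = x²/(C − x) = (1.019e-05)²/(0.212 − 1.019e-05) = 4.89e-10.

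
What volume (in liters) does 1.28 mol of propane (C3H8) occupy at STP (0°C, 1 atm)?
At STP, 1 mol of gas occupies 22.4 L
Volume = 1.28 mol × 22.4 L/mol = 28.67 L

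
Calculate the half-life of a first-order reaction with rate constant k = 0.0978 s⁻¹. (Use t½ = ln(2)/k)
7.09 s

t½ = ln(2)/k = 0.6931/0.0978 = 7.09 s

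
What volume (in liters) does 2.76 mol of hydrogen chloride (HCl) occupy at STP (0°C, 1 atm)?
At STP, 1 mol of gas occupies 22.4 L
Volume = 2.76 mol × 22.4 L/mol = 61.82 L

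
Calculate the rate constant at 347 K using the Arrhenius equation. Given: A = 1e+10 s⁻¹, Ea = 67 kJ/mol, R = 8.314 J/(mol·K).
8.20e-01 s⁻¹

k = A·exp(-Ea/(R·T)) = 1e+10·exp(-67000/(8.314·347)) = 1e+10·exp(-23.2239) = 1e+10·8.2032e-11 = 8.20e-01 s⁻¹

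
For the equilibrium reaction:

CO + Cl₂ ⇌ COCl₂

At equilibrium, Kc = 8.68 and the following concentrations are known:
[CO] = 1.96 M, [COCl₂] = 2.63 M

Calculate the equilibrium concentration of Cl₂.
[Cl₂] = 0.1546 M

Kc = ([COCl₂]) / ([CO] × [Cl₂]) = 8.68
[Cl₂]^1 = (product terms)/(Kc · other reactant terms) = 2.63 / (8.68 · 1.96) = 0.15459
[Cl₂] = 0.1546 M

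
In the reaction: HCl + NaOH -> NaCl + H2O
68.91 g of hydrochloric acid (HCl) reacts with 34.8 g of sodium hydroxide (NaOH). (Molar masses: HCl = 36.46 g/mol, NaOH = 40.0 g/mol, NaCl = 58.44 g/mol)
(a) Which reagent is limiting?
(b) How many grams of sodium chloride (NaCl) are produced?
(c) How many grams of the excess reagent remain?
(a) NaOH, (b) 50.84 g, (c) 37.19 g

Moles of HCl = 68.91 g ÷ 36.46 g/mol = 1.89002 mol
Moles of NaOH = 34.8 g ÷ 40.0 g/mol = 0.87 mol
Moles ÷ coefficient: HCl: 1.89002/1 = 1.89, NaOH: 0.87/1 = 0.87
(a) NaOH has the smaller value, so NaOH is the limiting reagent.
(b) Moles of NaCl = 0.87 mol NaOH × (1/1) = 0.87 mol; mass = 0.87 mol × 58.44 g/mol = 50.84 g
(c) HCl consumed = 0.87 × (1/1) = 0.87 mol; remaining = 1.89002 − 0.87 = 1.02002 mol; mass = 1.02002 mol × 36.46 g/mol = 37.19 g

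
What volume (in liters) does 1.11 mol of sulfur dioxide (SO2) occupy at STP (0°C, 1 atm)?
At STP, 1 mol of gas occupies 22.4 L
Volume = 1.11 mol × 22.4 L/mol = 24.86 L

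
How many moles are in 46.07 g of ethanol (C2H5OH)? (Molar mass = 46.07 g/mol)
Moles = 46.07 g ÷ 46.07 g/mol = 1 mol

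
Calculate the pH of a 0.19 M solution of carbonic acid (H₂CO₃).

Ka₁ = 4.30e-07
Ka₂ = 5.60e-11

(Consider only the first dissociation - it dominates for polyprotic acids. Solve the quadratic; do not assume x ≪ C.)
pH = 3.54

x² + Ka₁·x − Ka₁·C = 0 with Ka₁ = 4.30e-07, C = 0.19.
x = (−Ka₁ + √(Ka₁² + 4·Ka₁·C))/2 = 2.8562e-04 M, so pH = 3.54.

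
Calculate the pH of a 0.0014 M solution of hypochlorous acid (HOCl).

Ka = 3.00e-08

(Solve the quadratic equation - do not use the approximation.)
pH = 5.19

x² + Ka×x - Ka×C = 0. Using quadratic formula: [H⁺] = 6.4658e-06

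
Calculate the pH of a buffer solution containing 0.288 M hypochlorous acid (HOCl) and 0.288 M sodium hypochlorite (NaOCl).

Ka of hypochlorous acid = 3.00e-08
pH = 7.52

pKa = -log(3.00e-08) = 7.52. pH = pKa + log([A⁻]/[HA]) = 7.52 + log(0.288/0.288)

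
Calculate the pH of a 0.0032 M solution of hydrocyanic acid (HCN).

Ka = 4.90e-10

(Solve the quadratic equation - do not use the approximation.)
pH = 5.90

x² + Ka×x - Ka×C = 0. Using quadratic formula: [H⁺] = 1.2520e-06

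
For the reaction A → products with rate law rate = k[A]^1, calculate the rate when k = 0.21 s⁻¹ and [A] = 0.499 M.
0.1048 M/s

rate = k·[A]^1 = 0.21·(0.499)^1 = 0.21·0.499 = 0.1048 M/s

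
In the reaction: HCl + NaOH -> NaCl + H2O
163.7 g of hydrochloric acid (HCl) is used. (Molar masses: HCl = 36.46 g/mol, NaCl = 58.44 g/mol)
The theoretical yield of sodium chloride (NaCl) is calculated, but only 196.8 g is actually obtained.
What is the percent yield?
Moles of HCl = 163.7 g ÷ 36.46 g/mol = 4.48985 mol
Mole ratio: 1 mol NaCl / 1 mol HCl
Moles of NaCl = 4.48985 × (1/1) = 4.48985 mol
Theoretical yield = 4.48985 mol × 58.44 g/mol = 262.39 g
Actual yield = 196.8 g
Percent yield = (196.8 / 262.39) × 100% = 75.0%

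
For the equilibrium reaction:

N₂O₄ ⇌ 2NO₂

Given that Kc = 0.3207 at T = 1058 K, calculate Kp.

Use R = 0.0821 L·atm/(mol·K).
K_p = 27.8566

Δn = (moles gaseous products) − (moles gaseous reactants) = 1
T = 1058 K; RT = 0.0821 × 1058 = 86.8618
Kp = Kc·(RT)^Δn = 0.3207 × (86.8618)^1 = 0.3207 × 86.8618 = 27.8566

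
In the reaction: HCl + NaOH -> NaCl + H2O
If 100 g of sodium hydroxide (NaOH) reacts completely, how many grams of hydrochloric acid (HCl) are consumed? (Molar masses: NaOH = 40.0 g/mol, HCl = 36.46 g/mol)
Moles of NaOH = 100 g ÷ 40.0 g/mol = 2.5 mol
Mole ratio: 1 mol HCl / 1 mol NaOH
Moles of HCl = 2.5 × (1/1) = 2.5 mol
Mass of HCl = 2.5 mol × 36.46 g/mol = 91.15 g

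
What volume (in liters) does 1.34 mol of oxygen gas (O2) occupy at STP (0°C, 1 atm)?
At STP, 1 mol of gas occupies 22.4 L
Volume = 1.34 mol × 22.4 L/mol = 30.02 L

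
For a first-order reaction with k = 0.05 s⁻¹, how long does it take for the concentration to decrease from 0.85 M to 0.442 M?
13.08 s

From ln[A] = ln[A]₀ - k·t: t = ln([A]₀/[A])/k = ln(0.85/0.442)/0.05 = ln(1.9231)/0.05 = 0.6539/0.05 = 13.08 s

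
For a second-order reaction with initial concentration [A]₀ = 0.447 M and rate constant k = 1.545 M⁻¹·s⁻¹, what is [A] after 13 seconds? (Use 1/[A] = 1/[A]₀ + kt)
0.0448 M

1/[A] = 1/[A]₀ + k·t = 1/0.447 + (1.545)·(13) = 2.2371 + 20.0850 = 22.3221
[A] = 1/22.3221 = 0.0448 M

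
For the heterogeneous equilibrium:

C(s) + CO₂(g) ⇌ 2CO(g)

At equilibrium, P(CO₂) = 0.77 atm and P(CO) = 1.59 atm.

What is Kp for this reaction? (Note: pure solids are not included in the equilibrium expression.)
K_p = 3.283

Solid C is excluded.
Kp = P(CO)²/P(CO₂) = (1.59)²/0.77 = 2.528/0.77 = 3.283.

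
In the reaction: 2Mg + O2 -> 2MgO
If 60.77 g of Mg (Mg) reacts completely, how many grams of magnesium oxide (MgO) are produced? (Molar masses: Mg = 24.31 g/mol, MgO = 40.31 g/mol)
Moles of Mg = 60.77 g ÷ 24.31 g/mol = 2.49979 mol
Mole ratio: 2 mol MgO / 2 mol Mg
Moles of MgO = 2.49979 × (2/2) = 2.49979 mol
Mass of MgO = 2.49979 mol × 40.31 g/mol = 100.8 g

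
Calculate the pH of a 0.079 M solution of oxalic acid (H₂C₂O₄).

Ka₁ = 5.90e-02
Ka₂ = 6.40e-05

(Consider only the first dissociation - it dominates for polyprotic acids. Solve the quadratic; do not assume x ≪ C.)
pH = 1.35

x² + Ka₁·x − Ka₁·C = 0 with Ka₁ = 5.90e-02, C = 0.079.
x = (−Ka₁ + √(Ka₁² + 4·Ka₁·C))/2 = 4.4872e-02 M, so pH = 1.35.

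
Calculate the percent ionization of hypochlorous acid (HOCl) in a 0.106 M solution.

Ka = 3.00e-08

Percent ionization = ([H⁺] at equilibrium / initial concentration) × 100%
Percent ionization = 0.0532%

Let x = [H⁺]. Ka = x²/(C - x) ⇒ x² + (3.00e-08)x - (3.00e-08)(0.106) = 0. x = 5.6376e-05. Percent = (5.6376e-05/0.106) × 100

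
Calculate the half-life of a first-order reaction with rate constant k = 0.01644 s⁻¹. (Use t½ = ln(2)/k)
42.16 s

t½ = ln(2)/k = 0.6931/0.01644 = 42.16 s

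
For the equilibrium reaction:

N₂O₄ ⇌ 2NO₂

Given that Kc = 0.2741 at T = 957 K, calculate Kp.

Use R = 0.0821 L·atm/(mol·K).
K_p = 21.5360

Δn = (moles gaseous products) − (moles gaseous reactants) = 1
T = 957 K; RT = 0.0821 × 957 = 78.5697
Kp = Kc·(RT)^Δn = 0.2741 × (78.5697)^1 = 0.2741 × 78.5697 = 21.5360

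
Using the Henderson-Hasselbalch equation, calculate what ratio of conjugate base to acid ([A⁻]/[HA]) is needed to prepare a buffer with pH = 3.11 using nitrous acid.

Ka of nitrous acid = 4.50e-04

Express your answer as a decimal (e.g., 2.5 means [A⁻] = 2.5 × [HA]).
[A⁻]/[HA] = 0.580

pKa = −log(4.50e-04) = 3.3468. pH = pKa + log([A⁻]/[HA]). 3.11 = 3.3468 + log(ratio). log(ratio) = 3.11 − 3.3468 = -0.2368. ratio = 10^(-0.2368) = 0.580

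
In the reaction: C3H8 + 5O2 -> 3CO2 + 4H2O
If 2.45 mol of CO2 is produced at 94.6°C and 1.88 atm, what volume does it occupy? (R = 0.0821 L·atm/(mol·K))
T = 94.6°C + 273.15 = 367.75 K
V = nRT/P = (2.45 × 0.0821 × 367.75) / 1.88
V = 39.35 L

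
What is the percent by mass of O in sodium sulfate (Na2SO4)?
Mass of O in formula = 16.0 × 4 = 64 g/mol
Molar mass = 142.05 g/mol
% O = (64/142.05) × 100% = 45.05%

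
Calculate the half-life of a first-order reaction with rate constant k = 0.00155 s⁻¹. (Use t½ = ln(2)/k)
447.19 s

t½ = ln(2)/k = 0.6931/0.00155 = 447.19 s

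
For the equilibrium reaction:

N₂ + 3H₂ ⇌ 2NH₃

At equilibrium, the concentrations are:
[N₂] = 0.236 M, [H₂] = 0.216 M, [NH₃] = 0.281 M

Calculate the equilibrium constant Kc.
K_c = 33.2001

Kc = ([NH₃]^2) / ([N₂] × [H₂]^3)
   = ((0.281)^2) / ((0.236)·(0.216)^3)
   = 0.078961 / 0.0023783 = 33.2001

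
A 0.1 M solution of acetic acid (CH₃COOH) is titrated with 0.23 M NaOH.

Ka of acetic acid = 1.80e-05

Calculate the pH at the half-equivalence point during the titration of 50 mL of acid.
pH = pKa = 4.74

At the half-equivalence point, [HA] = [A⁻], so by Henderson–Hasselbalch pH = pKa + log(1) = pKa.
pKa = −log(1.80e-05) = 4.74.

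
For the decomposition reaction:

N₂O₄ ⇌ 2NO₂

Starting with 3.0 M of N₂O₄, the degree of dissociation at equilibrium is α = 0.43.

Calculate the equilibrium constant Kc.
K_c = 3.8926

x = α·[A]₀ = 0.43 × 3.0 = 1.29 M dissociated.
At eq: [N₂O₄] = 3.0 − 1.29 = 1.71 M; [NO₂] = 2x = 2.58 M.
Kc = [NO₂]²/[N₂O₄] = (2.58)²/1.71 = 3.893.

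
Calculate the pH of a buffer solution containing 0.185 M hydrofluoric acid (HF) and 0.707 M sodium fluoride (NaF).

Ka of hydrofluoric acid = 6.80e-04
pH = 3.75

pKa = -log(6.80e-04) = 3.17. pH = pKa + log([A⁻]/[HA]) = 3.17 + log(0.707/0.185)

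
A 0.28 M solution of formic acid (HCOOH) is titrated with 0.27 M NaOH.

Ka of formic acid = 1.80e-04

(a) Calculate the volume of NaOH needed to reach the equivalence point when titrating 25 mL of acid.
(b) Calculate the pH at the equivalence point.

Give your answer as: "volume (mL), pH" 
V = 25.9 mL, pH = 8.44

(a) At equivalence: moles acid = moles base.
moles acid = 0.28 × 0.025 = 0.007 mol; V_NaOH = 0.007/0.27 = 0.02593 L = 25.9 mL.
(b) At equivalence, all acid → conjugate base A⁻ at [A⁻] = 0.007/0.05093 = 0.1375 M.
Kb = Kw/Ka = 1.0e-14/1.80e-04 = 5.556e-11; [OH⁻] = √(Kb·[A⁻]) = 2.763e-06; pOH = 5.56; pH = 14 − pOH = 8.44.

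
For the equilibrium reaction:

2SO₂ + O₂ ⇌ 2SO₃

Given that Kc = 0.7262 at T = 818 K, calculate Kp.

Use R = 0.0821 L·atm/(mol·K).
K_p = 0.0108

Δn = (moles gaseous products) − (moles gaseous reactants) = -1
T = 818 K; RT = 0.0821 × 818 = 67.1578
Kp = Kc·(RT)^Δn = 0.7262 × (67.1578)^-1 = 0.7262 × 0.0148903 = 0.0108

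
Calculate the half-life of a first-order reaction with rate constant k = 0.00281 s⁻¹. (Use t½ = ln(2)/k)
246.67 s

t½ = ln(2)/k = 0.6931/0.00281 = 246.67 s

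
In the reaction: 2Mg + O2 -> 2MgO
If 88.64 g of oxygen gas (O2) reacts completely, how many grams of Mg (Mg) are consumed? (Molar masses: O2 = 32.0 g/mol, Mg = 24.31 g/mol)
Moles of O2 = 88.64 g ÷ 32.0 g/mol = 2.77 mol
Mole ratio: 2 mol Mg / 1 mol O2
Moles of Mg = 2.77 × (2/1) = 5.54 mol
Mass of Mg = 5.54 mol × 24.31 g/mol = 134.7 g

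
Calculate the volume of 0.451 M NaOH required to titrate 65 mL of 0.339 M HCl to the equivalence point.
V_{base} = 48.9 mL

At equivalence: moles acid = moles base.
moles HCl = 0.339 M × 0.065 L = 0.022035 mol
V_NaOH = 0.022035 mol ÷ 0.451 M = 0.04886 L = 48.9 mL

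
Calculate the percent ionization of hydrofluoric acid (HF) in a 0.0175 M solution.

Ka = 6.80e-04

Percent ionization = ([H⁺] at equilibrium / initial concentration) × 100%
Percent ionization = 17.9%

Let x = [H⁺]. Ka = x²/(C - x) ⇒ x² + (6.80e-04)x - (6.80e-04)(0.0175) = 0. x = 3.1264e-03. Percent = (3.1264e-03/0.0175) × 100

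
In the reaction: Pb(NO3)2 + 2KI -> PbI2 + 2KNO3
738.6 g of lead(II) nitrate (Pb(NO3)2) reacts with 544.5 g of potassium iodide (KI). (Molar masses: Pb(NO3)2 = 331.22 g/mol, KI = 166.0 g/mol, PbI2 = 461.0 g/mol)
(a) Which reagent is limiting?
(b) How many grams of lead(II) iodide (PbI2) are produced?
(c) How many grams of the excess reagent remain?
(a) KI, (b) 756.1 g, (c) 195.4 g

Moles of Pb(NO3)2 = 738.6 g ÷ 331.22 g/mol = 2.22994 mol
Moles of KI = 544.5 g ÷ 166.0 g/mol = 3.28012 mol
Moles ÷ coefficient: Pb(NO3)2: 2.22994/1 = 2.23, KI: 3.28012/2 = 1.64
(a) KI has the smaller value, so KI is the limiting reagent.
(b) Moles of PbI2 = 3.28012 mol KI × (1/2) = 1.64006 mol; mass = 1.64006 mol × 461.0 g/mol = 756.1 g
(c) Pb(NO3)2 consumed = 3.28012 × (1/2) = 1.64006 mol; remaining = 2.22994 − 1.64006 = 0.589878 mol; mass = 0.589878 mol × 331.22 g/mol = 195.4 g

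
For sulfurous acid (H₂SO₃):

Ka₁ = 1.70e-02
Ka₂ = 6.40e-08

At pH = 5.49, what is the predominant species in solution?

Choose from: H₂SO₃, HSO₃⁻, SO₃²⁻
HSO₃⁻

pKa1 = 1.77, pKa2 = 7.19. Each pKa is the crossover between adjacent species; pH = 5.49 lies in the region where HSO₃⁻ predominates.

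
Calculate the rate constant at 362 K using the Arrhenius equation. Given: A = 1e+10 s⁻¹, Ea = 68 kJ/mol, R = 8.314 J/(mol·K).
1.54e+00 s⁻¹

k = A·exp(-Ea/(R·T)) = 1e+10·exp(-68000/(8.314·362)) = 1e+10·exp(-22.5939) = 1e+10·1.5403e-10 = 1.54e+00 s⁻¹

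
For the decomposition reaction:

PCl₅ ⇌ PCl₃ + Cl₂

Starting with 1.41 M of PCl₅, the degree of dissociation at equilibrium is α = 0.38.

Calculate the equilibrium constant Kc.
K_c = 0.3284

x = α·[A]₀ = 0.38 × 1.41 = 0.5358 M dissociated.
At eq: [PCl₅] = 1.41 − 0.5358 = 0.8742 M; [PCl₃] = [Cl₂] = x = 0.5358 M.
Kc = [PCl₃][Cl₂]/[PCl₅] = (0.5358)²/0.8742 = 0.3284.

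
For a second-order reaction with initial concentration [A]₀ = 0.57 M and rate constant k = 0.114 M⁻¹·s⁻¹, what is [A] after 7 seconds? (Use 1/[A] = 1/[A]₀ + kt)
0.3918 M

1/[A] = 1/[A]₀ + k·t = 1/0.57 + (0.114)·(7) = 1.7544 + 0.7980 = 2.5524
[A] = 1/2.5524 = 0.3918 M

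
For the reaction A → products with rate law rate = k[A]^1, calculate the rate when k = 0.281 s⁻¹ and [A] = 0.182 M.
0.05114 M/s

rate = k·[A]^1 = 0.281·(0.182)^1 = 0.281·0.182 = 0.05114 M/s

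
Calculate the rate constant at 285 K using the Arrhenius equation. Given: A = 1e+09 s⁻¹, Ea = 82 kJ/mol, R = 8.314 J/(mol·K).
9.34e-07 s⁻¹

k = A·exp(-Ea/(R·T)) = 1e+09·exp(-82000/(8.314·285)) = 1e+09·exp(-34.6066) = 1e+09·9.3442e-16 = 9.34e-07 s⁻¹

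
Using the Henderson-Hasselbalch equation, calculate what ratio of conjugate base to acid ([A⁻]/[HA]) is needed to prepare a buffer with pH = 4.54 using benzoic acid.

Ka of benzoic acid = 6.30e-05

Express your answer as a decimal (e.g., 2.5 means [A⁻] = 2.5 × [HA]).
[A⁻]/[HA] = 2.184

pKa = −log(6.30e-05) = 4.2007. pH = pKa + log([A⁻]/[HA]). 4.54 = 4.2007 + log(ratio). log(ratio) = 4.54 − 4.2007 = 0.3393. ratio = 10^(0.3393) = 2.184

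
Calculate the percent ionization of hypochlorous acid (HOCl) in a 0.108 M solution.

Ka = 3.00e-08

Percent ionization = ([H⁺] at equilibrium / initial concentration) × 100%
Percent ionization = 0.0527%

Let x = [H⁺]. Ka = x²/(C - x) ⇒ x² + (3.00e-08)x - (3.00e-08)(0.108) = 0. x = 5.6906e-05. Percent = (5.6906e-05/0.108) × 100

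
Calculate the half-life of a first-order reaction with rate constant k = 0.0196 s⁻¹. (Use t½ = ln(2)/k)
35.36 s

t½ = ln(2)/k = 0.6931/0.0196 = 35.36 s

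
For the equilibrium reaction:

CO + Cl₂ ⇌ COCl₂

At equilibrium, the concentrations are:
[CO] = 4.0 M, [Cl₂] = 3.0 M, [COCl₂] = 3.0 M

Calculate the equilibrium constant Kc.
K_c = 0.2500

Kc = ([COCl₂]) / ([CO] × [Cl₂])
   = ((3.0)) / ((4.0)·(3.0))
   = 3 / 12 = 0.2500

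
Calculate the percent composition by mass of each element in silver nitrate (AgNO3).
Ag: 63.50%, N: 8.25%, O: 28.26%

Molar mass of AgNO3 = 169.88 g/mol
% Ag = (1 × 107.87) / 169.88 × 100% = 107.87 / 169.88 × 100% = 63.50%
% N = (1 × 14.01) / 169.88 × 100% = 14.01 / 169.88 × 100% = 8.25%
% O = (3 × 16.0) / 169.88 × 100% = 48 / 169.88 × 100% = 28.26%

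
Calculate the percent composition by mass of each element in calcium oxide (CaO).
Ca: 71.47%, O: 28.53%

Molar mass of CaO = 56.08 g/mol
% Ca = (1 × 40.08) / 56.08 × 100% = 40.08 / 56.08 × 100% = 71.47%
% O = (1 × 16.0) / 56.08 × 100% = 16 / 56.08 × 100% = 28.53%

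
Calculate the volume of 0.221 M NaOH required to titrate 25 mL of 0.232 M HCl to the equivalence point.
V_{base} = 26.2 mL

At equivalence: moles acid = moles base.
moles HCl = 0.232 M × 0.025 L = 0.0058 mol
V_NaOH = 0.0058 mol ÷ 0.221 M = 0.02624 L = 26.2 mL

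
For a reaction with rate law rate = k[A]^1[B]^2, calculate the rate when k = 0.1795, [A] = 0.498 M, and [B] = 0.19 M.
0.003227 M/s

rate = k·[A]^1·[B]^2 = 0.1795·(0.498)^1·(0.19)^2 = 0.1795·0.498·0.0361 = 0.003227 M/s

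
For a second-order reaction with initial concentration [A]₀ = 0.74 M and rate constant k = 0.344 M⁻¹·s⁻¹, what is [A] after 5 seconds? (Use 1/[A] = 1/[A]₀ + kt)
0.3256 M

1/[A] = 1/[A]₀ + k·t = 1/0.74 + (0.344)·(5) = 1.3514 + 1.7200 = 3.0714
[A] = 1/3.0714 = 0.3256 M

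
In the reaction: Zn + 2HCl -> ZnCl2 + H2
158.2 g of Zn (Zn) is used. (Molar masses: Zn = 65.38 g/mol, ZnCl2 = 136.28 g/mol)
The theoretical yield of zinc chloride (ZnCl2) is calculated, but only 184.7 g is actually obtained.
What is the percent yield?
Moles of Zn = 158.2 g ÷ 65.38 g/mol = 2.4197 mol
Mole ratio: 1 mol ZnCl2 / 1 mol Zn
Moles of ZnCl2 = 2.4197 × (1/1) = 2.4197 mol
Theoretical yield = 2.4197 mol × 136.28 g/mol = 329.76 g
Actual yield = 184.7 g
Percent yield = (184.7 / 329.76) × 100% = 56.0%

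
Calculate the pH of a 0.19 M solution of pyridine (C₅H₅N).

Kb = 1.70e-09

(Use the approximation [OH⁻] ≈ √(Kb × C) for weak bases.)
pH = 9.25

[OH⁻] = √(Kb × C) = √(1.70e-09 × 0.19) = 1.7972e-05. pOH = 4.75, pH = 14 - pOH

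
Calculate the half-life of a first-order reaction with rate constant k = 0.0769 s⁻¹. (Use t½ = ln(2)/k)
9.01 s

t½ = ln(2)/k = 0.6931/0.0769 = 9.01 s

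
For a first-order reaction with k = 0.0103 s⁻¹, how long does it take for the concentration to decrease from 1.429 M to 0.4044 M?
122.56 s

From ln[A] = ln[A]₀ - k·t: t = ln([A]₀/[A])/k = ln(1.429/0.4044)/0.0103 = ln(3.5336)/0.0103 = 1.2623/0.0103 = 122.56 s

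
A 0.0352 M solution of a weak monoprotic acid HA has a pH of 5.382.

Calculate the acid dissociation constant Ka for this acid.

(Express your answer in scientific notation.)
K_a = 4.89e-10

[H⁺] = 10^(−pH) = 10^(−5.382) = 4.150e-06 M. For HA ⇌ H⁺ + A⁻, Ka = x²/(C − x) = (4.150e-06)²/(0.0352 − 4.150e-06) = 4.89e-10.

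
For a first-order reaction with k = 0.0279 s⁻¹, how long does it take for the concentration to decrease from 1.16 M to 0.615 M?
22.74 s

From ln[A] = ln[A]₀ - k·t: t = ln([A]₀/[A])/k = ln(1.16/0.615)/0.0279 = ln(1.8862)/0.0279 = 0.6346/0.0279 = 22.74 s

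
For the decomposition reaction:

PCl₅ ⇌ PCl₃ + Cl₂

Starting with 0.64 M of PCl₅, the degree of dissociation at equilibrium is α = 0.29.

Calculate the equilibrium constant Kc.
K_c = 0.0758

x = α·[A]₀ = 0.29 × 0.64 = 0.1856 M dissociated.
At eq: [PCl₅] = 0.64 − 0.1856 = 0.4544 M; [PCl₃] = [Cl₂] = x = 0.1856 M.
Kc = [PCl₃][Cl₂]/[PCl₅] = (0.1856)²/0.4544 = 0.07581.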